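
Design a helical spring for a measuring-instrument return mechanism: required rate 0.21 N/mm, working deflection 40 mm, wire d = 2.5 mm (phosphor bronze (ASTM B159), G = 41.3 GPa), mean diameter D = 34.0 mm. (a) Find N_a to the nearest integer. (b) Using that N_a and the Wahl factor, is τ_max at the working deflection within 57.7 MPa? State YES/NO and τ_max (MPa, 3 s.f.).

(a) 24 coils; (b) YES, τ_max = 52.3 MPa

N_a = Gd⁴/(8D³k) = (41.3×10³)(2.5⁴)/(8·34.0³·0.21) = 24.43 → N_a = 24
Actual rate k = Gd⁴/(8D³·24) = 0.21378 N/mm
Working load F = kδ = 0.21378·40 = 8.5513 N
C = 34.0/2.5 = 13.6000; K_W = (4C−1)/(4C−4)+0.615/C = 1.1047
τ_max = K_W·8FD/(πd³) = 1.1047·47.384 = 52.347 MPa
τ_max ≤ 57.7 MPa → acceptable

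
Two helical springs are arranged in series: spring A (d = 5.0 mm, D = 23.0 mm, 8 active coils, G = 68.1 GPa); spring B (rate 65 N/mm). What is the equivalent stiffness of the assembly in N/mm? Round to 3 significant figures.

k_A = Gd⁴/(8D³N_a) = (68.1×10³)(5.0⁴)/(8·23.0³·8) = 54.659 N/mm
Series: 1/k_eq = 1/54.659 + 1/65 = 0.03368; k_eq = 29.691 N/mm

29.7 N/mm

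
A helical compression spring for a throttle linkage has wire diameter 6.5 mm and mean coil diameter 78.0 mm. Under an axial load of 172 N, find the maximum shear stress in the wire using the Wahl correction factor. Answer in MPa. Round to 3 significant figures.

Spring index C = D/d = 78.0/6.5 = 12.0000
K_W = (4C−1)/(4C−4) + 0.615/C = 47.000/44.000 + 0.0512 = 1.1194
τ₀ = 8FD/(πd³) = 8·172·78.0/(π·6.5³) = 107328/862.76 = 124.4 MPa
τ_max = K·τ₀ = 1.1194 × 124.4 = 139.26 MPa

139 MPa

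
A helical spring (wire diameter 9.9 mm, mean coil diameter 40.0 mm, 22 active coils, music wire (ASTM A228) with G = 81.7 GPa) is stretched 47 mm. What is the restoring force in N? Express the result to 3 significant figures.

3270 N

k = Gd⁴/(8D³N_a) = (81.7×10³)(9.9⁴)/(8·40.0³·22) = 69.674 N/mm
F = k·δ = 69.674 × 47 = 3274.7 N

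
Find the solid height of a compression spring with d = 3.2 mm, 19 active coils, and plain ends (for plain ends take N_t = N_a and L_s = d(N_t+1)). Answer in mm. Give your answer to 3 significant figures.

64.0 mm

plain ends: N_t = N_a = 19
L_s = d·(N_t+1) = 3.2 × 20 = 64 mm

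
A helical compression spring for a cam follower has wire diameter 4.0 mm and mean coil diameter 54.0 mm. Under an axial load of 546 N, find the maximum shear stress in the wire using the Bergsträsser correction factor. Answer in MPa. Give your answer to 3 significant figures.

1290 MPa

Spring index C = D/d = 54.0/4.0 = 13.5000
K_B = (4C+2)/(4C−3) = 56.000/51.000 = 1.0980
τ₀ = 8FD/(πd³) = 8·546·54.0/(π·4.0³) = 235872/201.06 = 1173.1 MPa
τ_max = K·τ₀ = 1.0980 × 1173.1 = 1288.1 MPa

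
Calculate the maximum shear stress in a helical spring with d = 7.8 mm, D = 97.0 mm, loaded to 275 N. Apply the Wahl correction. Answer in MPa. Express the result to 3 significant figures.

Spring index C = D/d = 97.0/7.8 = 12.4359
K_W = (4C−1)/(4C−4) + 0.615/C = 48.744/45.744 + 0.0495 = 1.1150
τ₀ = 8FD/(πd³) = 8·275·97.0/(π·7.8³) = 213400/1490.8 = 143.14 MPa
τ_max = K·τ₀ = 1.1150 × 143.14 = 159.61 MPa

160 MPa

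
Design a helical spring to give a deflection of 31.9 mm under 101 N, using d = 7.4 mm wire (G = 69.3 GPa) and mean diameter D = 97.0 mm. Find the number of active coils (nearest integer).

9

Required rate k = F/δ = 101/31.9 = 3.1661 N/mm
N_a = Gd⁴/(8D³k) = (69.3×10³ × 7.4⁴)/(8 × 97.0³ × 3.1661)
    = 2.07807e+08 / 2.31172e+07 = 8.989 → 9 coils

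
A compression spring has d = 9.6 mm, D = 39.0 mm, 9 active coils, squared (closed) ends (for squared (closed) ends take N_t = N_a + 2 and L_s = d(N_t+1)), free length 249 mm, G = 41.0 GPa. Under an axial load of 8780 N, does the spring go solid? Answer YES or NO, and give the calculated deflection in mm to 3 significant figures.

k = Gd⁴/(8D³N_a) = (41.0×10³)(9.6⁴)/(8·39.0³·9) = 81.535 N/mm
N_t = 11; L_s = 9.6·12 = 115.2 mm; δ_solid = L₀ − L_s = 249 − 115.2 = 133.8 mm
δ = F/k = 8780/81.535 = 107.68 mm
δ < δ_solid → spring does not go solid

NO, δ = 108 mm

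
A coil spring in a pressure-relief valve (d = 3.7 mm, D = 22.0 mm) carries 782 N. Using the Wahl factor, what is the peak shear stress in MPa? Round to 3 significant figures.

1090 MPa

Spring index C = D/d = 22.0/3.7 = 5.9459
K_W = (4C−1)/(4C−4) + 0.615/C = 22.784/19.784 + 0.1034 = 1.2551
τ₀ = 8FD/(πd³) = 8·782·22.0/(π·3.7³) = 137632/159.13 = 864.9 MPa
τ_max = K·τ₀ = 1.2551 × 864.9 = 1085.5 MPa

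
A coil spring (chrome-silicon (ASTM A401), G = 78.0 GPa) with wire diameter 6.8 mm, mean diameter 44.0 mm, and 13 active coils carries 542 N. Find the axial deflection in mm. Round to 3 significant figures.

k = Gd⁴/(8D³N_a) = (78.0×10³)(6.8⁴)/(8·44.0³·13) = 18.825 N/mm
δ = F/k = 542 / 18.825 = 28.791 mm

28.8 mm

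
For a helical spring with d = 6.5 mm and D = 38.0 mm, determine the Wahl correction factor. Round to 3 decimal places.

1.260

C = D/d = 38.0/6.5 = 5.8462
K_W = (4C−1)/(4C−4) + 0.615/C = 22.385/19.385 + 0.1052 = 1.2600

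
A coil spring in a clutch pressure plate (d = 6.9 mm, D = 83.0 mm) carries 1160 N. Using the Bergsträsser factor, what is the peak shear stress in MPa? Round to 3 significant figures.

829 MPa

Spring index C = D/d = 83.0/6.9 = 12.0290
K_B = (4C+2)/(4C−3) = 50.116/45.116 = 1.1108
τ₀ = 8FD/(πd³) = 8·1160·83.0/(π·6.9³) = 770240/1032 = 746.33 MPa
τ_max = K·τ₀ = 1.1108 × 746.33 = 829.04 MPa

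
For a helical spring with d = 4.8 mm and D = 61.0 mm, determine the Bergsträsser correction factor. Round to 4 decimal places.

1.1045

C = D/d = 61.0/4.8 = 12.7083
K_B = (4C+2)/(4C−3) = 52.833/47.833 = 1.1045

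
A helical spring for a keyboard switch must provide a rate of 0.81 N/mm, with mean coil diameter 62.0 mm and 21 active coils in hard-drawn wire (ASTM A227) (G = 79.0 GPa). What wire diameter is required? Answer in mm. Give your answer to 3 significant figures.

4.50 mm

d = (8D³N_a·k / G)^(1/4) = (8·62.0³·21·0.81 / (79.0×10³))^0.25
  = (410.53)^0.25 = 4.5013 mm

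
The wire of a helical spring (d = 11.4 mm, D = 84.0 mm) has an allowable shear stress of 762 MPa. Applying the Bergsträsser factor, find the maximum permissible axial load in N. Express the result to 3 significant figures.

4440 N

C = D/d = 84.0/11.4 = 7.3684
K_B = (4C+2)/(4C−3) = 31.474/26.474 = 1.1889
τ_max = K·8FD/(πd³) → F_max = τ_allow·πd³/(8DK)
F_max = 762·π·11.4³/(8·84.0·1.1889) = 3.5467e+06/798.92 = 4439.3 N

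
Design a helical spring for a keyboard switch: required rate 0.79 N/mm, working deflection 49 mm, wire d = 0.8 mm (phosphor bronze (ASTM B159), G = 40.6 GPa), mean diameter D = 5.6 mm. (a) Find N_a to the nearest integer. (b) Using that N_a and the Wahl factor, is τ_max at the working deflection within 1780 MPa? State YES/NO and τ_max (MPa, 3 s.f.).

N_a = Gd⁴/(8D³k) = (40.6×10³)(0.8⁴)/(8·5.6³·0.79) = 14.98 → N_a = 15
Actual rate k = Gd⁴/(8D³·15) = 0.78912 N/mm
Working load F = kδ = 0.78912·49 = 38.667 N
C = 5.6/0.8 = 7.0000; K_W = (4C−1)/(4C−4)+0.615/C = 1.2129
τ_max = K_W·8FD/(πd³) = 1.2129·1076.9 = 1306.2 MPa
τ_max ≤ 1780 MPa → acceptable

(a) 15 coils; (b) YES, τ_max = 1310 MPa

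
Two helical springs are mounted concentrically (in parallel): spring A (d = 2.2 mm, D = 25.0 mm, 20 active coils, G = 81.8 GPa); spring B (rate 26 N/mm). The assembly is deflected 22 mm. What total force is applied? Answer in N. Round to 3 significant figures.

589 N

k_A = Gd⁴/(8D³N_a) = (81.8×10³)(2.2⁴)/(8·25.0³·20) = 0.76649 N/mm
Parallel: k_eq = 0.76649 + 26 = 26.766 N/mm
F = k_eq·δ = 26.766·22 = 588.86 N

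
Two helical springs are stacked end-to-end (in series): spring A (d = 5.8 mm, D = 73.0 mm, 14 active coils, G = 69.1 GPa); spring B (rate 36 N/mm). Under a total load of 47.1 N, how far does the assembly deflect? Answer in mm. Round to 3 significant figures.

k_A = Gd⁴/(8D³N_a) = (69.1×10³)(5.8⁴)/(8·73.0³·14) = 1.7947 N/mm
Series: 1/k_eq = 1/1.7947 + 1/36 = 0.58496; k_eq = 1.7095 N/mm
δ = F/k_eq = 47.1/1.7095 = 27.552 mm

27.6 mm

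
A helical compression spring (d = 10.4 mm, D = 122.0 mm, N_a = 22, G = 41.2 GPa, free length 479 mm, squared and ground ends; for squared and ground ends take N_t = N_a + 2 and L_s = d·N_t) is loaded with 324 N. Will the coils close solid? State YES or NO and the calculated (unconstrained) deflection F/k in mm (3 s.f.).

NO, δ = 215 mm

k = Gd⁴/(8D³N_a) = (41.2×10³)(10.4⁴)/(8·122.0³·22) = 1.5081 N/mm
N_t = 24; L_s = 10.4·24 = 249.6 mm; δ_solid = L₀ − L_s = 479 − 249.6 = 229.4 mm
δ = F/k = 324/1.5081 = 214.84 mm
δ < δ_solid → spring does not go solid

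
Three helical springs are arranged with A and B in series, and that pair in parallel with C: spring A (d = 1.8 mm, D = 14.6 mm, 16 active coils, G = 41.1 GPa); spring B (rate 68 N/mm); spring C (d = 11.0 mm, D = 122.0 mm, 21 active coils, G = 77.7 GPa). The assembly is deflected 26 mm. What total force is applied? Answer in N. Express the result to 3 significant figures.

k_A = Gd⁴/(8D³N_a) = (41.1×10³)(1.8⁴)/(8·14.6³·16) = 1.0831 N/mm
k_C = Gd⁴/(8D³N_a) = (77.7×10³)(11.0⁴)/(8·122.0³·21) = 3.7291 N/mm
Springs A,B series: k_AB = 1/(1/1.0831+1/68) = 1.0661 N/mm; parallel with C: k_eq = 1.0661+3.7291 = 4.7952 N/mm
F = k_eq·δ = 4.7952·26 = 124.68 N

125 N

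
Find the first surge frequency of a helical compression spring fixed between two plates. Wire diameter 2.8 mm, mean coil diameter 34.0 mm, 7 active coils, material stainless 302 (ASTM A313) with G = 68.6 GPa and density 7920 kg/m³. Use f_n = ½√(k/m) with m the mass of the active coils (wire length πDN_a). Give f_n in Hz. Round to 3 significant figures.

115 Hz

k = Gd⁴/(8D³N_a) = (68.6×10³)(2.8⁴)/(8·34.0³·7) = 1.9157 N/mm = 1915.7 N/m
Wire length L = πDN_a = π·34.0·7 = 747.7 mm
m = ρ·(πd²/4)·L = 7920 × 6.1575×10⁻⁶ m² × 0.7477 m = 0.036463 kg
f_n = ½√(k/m) = 0.5·√(1915.7/0.036463) = 0.5·√(52538) = 114.61 Hz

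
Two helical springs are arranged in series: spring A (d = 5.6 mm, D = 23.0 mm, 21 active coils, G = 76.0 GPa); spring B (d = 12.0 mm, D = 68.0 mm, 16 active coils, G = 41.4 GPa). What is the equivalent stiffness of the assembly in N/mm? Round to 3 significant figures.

13.5 N/mm

k_A = Gd⁴/(8D³N_a) = (76.0×10³)(5.6⁴)/(8·23.0³·21) = 36.566 N/mm
k_B = Gd⁴/(8D³N_a) = (41.4×10³)(12.0⁴)/(8·68.0³·16) = 21.33 N/mm
Series: 1/k_eq = 1/36.566 + 1/21.33 = 0.074231; k_eq = 13.472 N/mm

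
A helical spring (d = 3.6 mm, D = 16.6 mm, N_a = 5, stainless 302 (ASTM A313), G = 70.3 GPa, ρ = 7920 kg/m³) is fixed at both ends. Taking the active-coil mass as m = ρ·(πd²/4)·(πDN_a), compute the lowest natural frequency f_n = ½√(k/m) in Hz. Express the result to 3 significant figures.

876 Hz

k = Gd⁴/(8D³N_a) = (70.3×10³)(3.6⁴)/(8·16.6³·5) = 64.533 N/mm = 64533 N/m
Wire length L = πDN_a = π·16.6·5 = 260.75 mm
m = ρ·(πd²/4)·L = 7920 × 10.179×10⁻⁶ m² × 0.26075 m = 0.021021 kg
f_n = ½√(k/m) = 0.5·√(64533/0.021021) = 0.5·√(3.07e+06) = 876.07 Hz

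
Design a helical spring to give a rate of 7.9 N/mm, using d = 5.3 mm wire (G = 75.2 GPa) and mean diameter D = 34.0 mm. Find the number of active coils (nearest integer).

N_a = Gd⁴/(8D³k) = (75.2×10³ × 5.3⁴)/(8 × 34.0³ × 7.9)
    = 5.93364e+07 / 2.48401e+06 = 23.89 → 24 coils

24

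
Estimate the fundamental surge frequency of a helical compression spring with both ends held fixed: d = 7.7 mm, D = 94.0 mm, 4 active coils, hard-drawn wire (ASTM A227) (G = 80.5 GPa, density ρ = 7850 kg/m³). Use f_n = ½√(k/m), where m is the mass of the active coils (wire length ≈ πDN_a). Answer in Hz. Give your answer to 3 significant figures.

78.5 Hz

k = Gd⁴/(8D³N_a) = (80.5×10³)(7.7⁴)/(8·94.0³·4) = 10.647 N/mm = 10647 N/m
Wire length L = πDN_a = π·94.0·4 = 1181.2 mm
m = ρ·(πd²/4)·L = 7850 × 46.566×10⁻⁶ m² × 1.1812 m = 0.4318 kg
f_n = ½√(k/m) = 0.5·√(10647/0.4318) = 0.5·√(24657) = 78.513 Hz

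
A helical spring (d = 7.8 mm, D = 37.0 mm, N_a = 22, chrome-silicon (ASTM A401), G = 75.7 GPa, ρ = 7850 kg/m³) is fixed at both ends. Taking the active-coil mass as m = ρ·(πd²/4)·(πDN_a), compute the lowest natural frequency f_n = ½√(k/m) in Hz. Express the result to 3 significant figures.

90.5 Hz

k = Gd⁴/(8D³N_a) = (75.7×10³)(7.8⁴)/(8·37.0³·22) = 31.431 N/mm = 31431 N/m
Wire length L = πDN_a = π·37.0·22 = 2557.3 mm
m = ρ·(πd²/4)·L = 7850 × 47.784×10⁻⁶ m² × 2.5573 m = 0.95923 kg
f_n = ½√(k/m) = 0.5·√(31431/0.95923) = 0.5·√(32767) = 90.508 Hz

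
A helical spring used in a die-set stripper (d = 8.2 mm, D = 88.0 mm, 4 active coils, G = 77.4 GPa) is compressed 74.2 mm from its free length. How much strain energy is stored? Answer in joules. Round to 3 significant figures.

k = Gd⁴/(8D³N_a) = (77.4×10³)(8.2⁴)/(8·88.0³·4) = 16.047 N/mm
U = ½kδ² = 0.5 × 16.047 × 74.2² = 44175 N·mm = 44.175 J

44.2 J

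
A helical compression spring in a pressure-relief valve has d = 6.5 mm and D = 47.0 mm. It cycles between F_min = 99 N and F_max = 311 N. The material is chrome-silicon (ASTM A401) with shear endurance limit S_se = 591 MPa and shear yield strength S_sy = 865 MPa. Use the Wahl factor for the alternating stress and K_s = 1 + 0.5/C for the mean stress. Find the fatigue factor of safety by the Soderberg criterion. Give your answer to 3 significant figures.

C = D/d = 47.0/6.5 = 7.2308; K_W = (4C−1)/(4C−4)+0.615/C = 1.2054; K_s = 1+0.5/C = 1.0691
F_a = (F_max−F_min)/2 = 106 N; F_m = (F_max+F_min)/2 = 205 N
τ_a = K_W·8F_aD/(πd³) = 1.2054 × 46.196 = 55.686 MPa
τ_m = K_s·8F_mD/(πd³) = 1.0691 × 89.341 = 95.519 MPa
Soderberg: 1/n_f = τ_a/S_se + τ_m/S_sy = 55.686/591 + 95.519/865 = 0.09422 + 0.11043 = 0.20465
n_f = 1/0.20465 = 4.886

4.89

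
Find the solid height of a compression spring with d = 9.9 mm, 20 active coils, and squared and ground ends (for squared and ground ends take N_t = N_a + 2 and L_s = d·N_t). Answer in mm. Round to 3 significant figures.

218 mm

squared and ground ends: N_t = N_a + 2 = 20 + 2 = 22
L_s = d·N_t = 9.9 × 22 = 217.8 mm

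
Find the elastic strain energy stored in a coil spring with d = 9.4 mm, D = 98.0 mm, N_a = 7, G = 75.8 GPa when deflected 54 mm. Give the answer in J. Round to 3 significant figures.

k = Gd⁴/(8D³N_a) = (75.8×10³)(9.4⁴)/(8·98.0³·7) = 11.228 N/mm
U = ½kδ² = 0.5 × 11.228 × 54² = 16371 N·mm = 16.371 J

16.4 J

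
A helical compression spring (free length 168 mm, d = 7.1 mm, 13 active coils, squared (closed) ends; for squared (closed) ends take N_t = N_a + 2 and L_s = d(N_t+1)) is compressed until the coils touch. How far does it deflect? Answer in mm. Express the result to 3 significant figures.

N_t = 15; L_s = 7.1·16 = 113.6 mm
δ_solid = L₀ − L_s = 168 − 113.6 = 54.4 mm

54.4 mm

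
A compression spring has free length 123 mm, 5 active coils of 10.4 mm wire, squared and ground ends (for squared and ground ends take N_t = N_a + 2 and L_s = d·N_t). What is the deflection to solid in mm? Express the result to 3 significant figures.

N_t = 7; L_s = 10.4·7 = 72.8 mm
δ_solid = L₀ − L_s = 123 − 72.8 = 50.2 mm

50.2 mm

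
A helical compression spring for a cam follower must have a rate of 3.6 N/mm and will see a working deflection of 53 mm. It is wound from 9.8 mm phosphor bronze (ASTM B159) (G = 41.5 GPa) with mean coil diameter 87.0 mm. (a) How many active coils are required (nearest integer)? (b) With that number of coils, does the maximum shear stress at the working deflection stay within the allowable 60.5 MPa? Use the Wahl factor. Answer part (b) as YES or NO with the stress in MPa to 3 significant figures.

(a) 20 coils; (b) YES, τ_max = 52.8 MPa

N_a = Gd⁴/(8D³k) = (41.5×10³)(9.8⁴)/(8·87.0³·3.6) = 20.18 → N_a = 20
Actual rate k = Gd⁴/(8D³·20) = 3.6331 N/mm
Working load F = kδ = 3.6331·53 = 192.55 N
C = 87.0/9.8 = 8.8776; K_W = (4C−1)/(4C−4)+0.615/C = 1.1645
τ_max = K_W·8FD/(πd³) = 1.1645·45.324 = 52.779 MPa
τ_max ≤ 60.5 MPa → acceptable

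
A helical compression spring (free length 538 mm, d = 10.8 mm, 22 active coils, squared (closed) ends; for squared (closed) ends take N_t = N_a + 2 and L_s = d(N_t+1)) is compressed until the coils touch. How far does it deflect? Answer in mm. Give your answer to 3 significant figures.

268 mm

N_t = 24; L_s = 10.8·25 = 270 mm
δ_solid = L₀ − L_s = 538 − 270 = 268 mm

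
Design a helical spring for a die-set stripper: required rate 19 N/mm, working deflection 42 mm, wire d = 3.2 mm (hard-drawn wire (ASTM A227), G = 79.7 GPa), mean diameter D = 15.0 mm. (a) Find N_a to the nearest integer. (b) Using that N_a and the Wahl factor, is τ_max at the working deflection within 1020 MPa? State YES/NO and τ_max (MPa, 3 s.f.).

N_a = Gd⁴/(8D³k) = (79.7×10³)(3.2⁴)/(8·15.0³·19) = 16.29 → N_a = 16
Actual rate k = Gd⁴/(8D³·16) = 19.345 N/mm
Working load F = kδ = 19.345·42 = 812.5 N
C = 15.0/3.2 = 4.6875; K_W = (4C−1)/(4C−4)+0.615/C = 1.3346
τ_max = K_W·8FD/(πd³) = 1.3346·947.12 = 1264 MPa
τ_max > 1020 MPa → exceeds allowable

(a) 16 coils; (b) NO, τ_max = 1260 MPa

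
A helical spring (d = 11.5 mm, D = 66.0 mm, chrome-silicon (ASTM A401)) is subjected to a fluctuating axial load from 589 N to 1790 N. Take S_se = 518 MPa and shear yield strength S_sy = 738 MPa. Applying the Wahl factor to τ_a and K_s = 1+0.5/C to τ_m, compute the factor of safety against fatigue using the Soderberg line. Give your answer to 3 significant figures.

2.81

C = D/d = 66.0/11.5 = 5.7391; K_W = (4C−1)/(4C−4)+0.615/C = 1.2654; K_s = 1+0.5/C = 1.0871
F_a = (F_max−F_min)/2 = 600.5 N; F_m = (F_max+F_min)/2 = 1189.5 N
τ_a = K_W·8F_aD/(πd³) = 1.2654 × 66.36 = 83.972 MPa
τ_m = K_s·8F_mD/(πd³) = 1.0871 × 131.45 = 142.9 MPa
Soderberg: 1/n_f = τ_a/S_se + τ_m/S_sy = 83.972/518 + 142.9/738 = 0.16211 + 0.19363 = 0.35574
n_f = 1/0.35574 = 2.811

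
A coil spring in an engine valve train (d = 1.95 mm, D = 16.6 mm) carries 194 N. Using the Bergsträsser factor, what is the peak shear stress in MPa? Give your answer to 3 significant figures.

1280 MPa

Spring index C = D/d = 16.6/1.95 = 8.5128
K_B = (4C+2)/(4C−3) = 36.051/31.051 = 1.1610
τ₀ = 8FD/(πd³) = 8·194·16.6/(π·1.95³) = 25763.2/23.295 = 1106 MPa
τ_max = K·τ₀ = 1.1610 × 1106 = 1284.1 MPa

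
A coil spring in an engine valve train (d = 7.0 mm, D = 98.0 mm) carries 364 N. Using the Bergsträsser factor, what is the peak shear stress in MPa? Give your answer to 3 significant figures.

Spring index C = D/d = 98.0/7.0 = 14.0000
K_B = (4C+2)/(4C−3) = 58.000/53.000 = 1.0943
τ₀ = 8FD/(πd³) = 8·364·98.0/(π·7.0³) = 285376/1077.6 = 264.83 MPa
τ_max = K·τ₀ = 1.0943 × 264.83 = 289.82 MPa

290 MPa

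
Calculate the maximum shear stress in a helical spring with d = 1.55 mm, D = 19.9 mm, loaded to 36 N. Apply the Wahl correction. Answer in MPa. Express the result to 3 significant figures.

Spring index C = D/d = 19.9/1.55 = 12.8387
K_W = (4C−1)/(4C−4) + 0.615/C = 50.355/47.355 + 0.0479 = 1.1113
τ₀ = 8FD/(πd³) = 8·36·19.9/(π·1.55³) = 5731.2/11.699 = 489.89 MPa
τ_max = K·τ₀ = 1.1113 × 489.89 = 544.39 MPa

544 MPa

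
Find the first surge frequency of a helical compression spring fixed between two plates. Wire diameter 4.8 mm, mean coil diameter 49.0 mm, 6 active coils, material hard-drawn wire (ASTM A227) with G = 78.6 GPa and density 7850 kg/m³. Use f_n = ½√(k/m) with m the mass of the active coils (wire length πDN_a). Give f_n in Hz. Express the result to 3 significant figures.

k = Gd⁴/(8D³N_a) = (78.6×10³)(4.8⁴)/(8·49.0³·6) = 7.3885 N/mm = 7388.5 N/m
Wire length L = πDN_a = π·49.0·6 = 923.63 mm
m = ρ·(πd²/4)·L = 7850 × 18.096×10⁻⁶ m² × 0.92363 m = 0.1312 kg
f_n = ½√(k/m) = 0.5·√(7388.5/0.1312) = 0.5·√(56314) = 118.65 Hz

119 Hz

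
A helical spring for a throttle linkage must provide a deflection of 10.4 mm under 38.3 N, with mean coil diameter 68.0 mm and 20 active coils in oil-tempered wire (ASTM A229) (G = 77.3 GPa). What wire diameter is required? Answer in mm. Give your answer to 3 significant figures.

Required rate k = F/δ = 38.3/10.4 = 3.6827 N/mm
d = (8D³N_a·k / G)^(1/4) = (8·68.0³·20·3.6827 / (77.3×10³))^0.25
  = (2396.8)^0.25 = 6.9969 mm

7.00 mm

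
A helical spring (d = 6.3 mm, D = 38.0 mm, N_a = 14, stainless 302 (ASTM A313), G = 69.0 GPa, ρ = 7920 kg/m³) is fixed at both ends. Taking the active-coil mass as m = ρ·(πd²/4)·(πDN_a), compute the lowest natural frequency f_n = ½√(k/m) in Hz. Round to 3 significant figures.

104 Hz

k = Gd⁴/(8D³N_a) = (69.0×10³)(6.3⁴)/(8·38.0³·14) = 17.687 N/mm = 17687 N/m
Wire length L = πDN_a = π·38.0·14 = 1671.3 mm
m = ρ·(πd²/4)·L = 7920 × 31.172×10⁻⁶ m² × 1.6713 m = 0.41263 kg
f_n = ½√(k/m) = 0.5·√(17687/0.41263) = 0.5·√(42863) = 103.52 Hz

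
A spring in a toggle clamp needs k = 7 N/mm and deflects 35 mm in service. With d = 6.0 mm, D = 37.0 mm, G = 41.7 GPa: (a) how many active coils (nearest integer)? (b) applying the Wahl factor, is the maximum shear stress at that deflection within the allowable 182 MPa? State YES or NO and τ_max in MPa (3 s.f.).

(a) 19 coils; (b) YES, τ_max = 133 MPa

N_a = Gd⁴/(8D³k) = (41.7×10³)(6.0⁴)/(8·37.0³·7) = 19.05 → N_a = 19
Actual rate k = Gd⁴/(8D³·19) = 7.0193 N/mm
Working load F = kδ = 7.0193·35 = 245.67 N
C = 37.0/6.0 = 6.1667; K_W = (4C−1)/(4C−4)+0.615/C = 1.2449
τ_max = K_W·8FD/(πd³) = 1.2449·107.16 = 133.41 MPa
τ_max ≤ 182 MPa → acceptable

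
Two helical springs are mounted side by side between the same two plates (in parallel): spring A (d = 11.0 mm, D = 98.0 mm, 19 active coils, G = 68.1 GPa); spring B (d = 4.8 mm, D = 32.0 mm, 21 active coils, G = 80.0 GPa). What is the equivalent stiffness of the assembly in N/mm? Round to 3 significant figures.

14.7 N/mm

k_A = Gd⁴/(8D³N_a) = (68.1×10³)(11.0⁴)/(8·98.0³·19) = 6.9694 N/mm
k_B = Gd⁴/(8D³N_a) = (80.0×10³)(4.8⁴)/(8·32.0³·21) = 7.7143 N/mm
Parallel: k_eq = 6.9694 + 7.7143 = 14.684 N/mm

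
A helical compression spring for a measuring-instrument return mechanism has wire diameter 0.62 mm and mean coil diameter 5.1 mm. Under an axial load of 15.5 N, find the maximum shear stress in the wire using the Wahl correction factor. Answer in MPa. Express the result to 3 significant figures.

Spring index C = D/d = 5.1/0.62 = 8.2258
K_W = (4C−1)/(4C−4) + 0.615/C = 31.903/28.903 + 0.0748 = 1.1786
τ₀ = 8FD/(πd³) = 8·15.5·5.1/(π·0.62³) = 632.4/0.74873 = 844.63 MPa
τ_max = K·τ₀ = 1.1786 × 844.63 = 995.45 MPa

995 MPa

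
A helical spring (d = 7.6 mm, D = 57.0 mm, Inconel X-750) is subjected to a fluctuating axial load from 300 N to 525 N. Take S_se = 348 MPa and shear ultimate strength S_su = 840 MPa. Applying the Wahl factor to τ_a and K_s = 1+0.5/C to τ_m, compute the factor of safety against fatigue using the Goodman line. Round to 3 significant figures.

3.32

C = D/d = 57.0/7.6 = 7.5000; K_W = (4C−1)/(4C−4)+0.615/C = 1.1974; K_s = 1+0.5/C = 1.0667
F_a = (F_max−F_min)/2 = 112.5 N; F_m = (F_max+F_min)/2 = 412.5 N
τ_a = K_W·8F_aD/(πd³) = 1.1974 × 37.199 = 44.541 MPa
τ_m = K_s·8F_mD/(πd³) = 1.0667 × 136.39 = 145.49 MPa
Goodman: 1/n_f = τ_a/S_se + τ_m/S_su = 44.541/348 + 145.49/840 = 0.12799 + 0.17320 = 0.30119
n_f = 1/0.30119 = 3.32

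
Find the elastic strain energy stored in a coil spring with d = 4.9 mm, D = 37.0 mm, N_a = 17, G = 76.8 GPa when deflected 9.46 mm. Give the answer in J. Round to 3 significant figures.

k = Gd⁴/(8D³N_a) = (76.8×10³)(4.9⁴)/(8·37.0³·17) = 6.4269 N/mm
U = ½kδ² = 0.5 × 6.4269 × 9.46² = 287.58 N·mm = 0.28758 J

0.288 J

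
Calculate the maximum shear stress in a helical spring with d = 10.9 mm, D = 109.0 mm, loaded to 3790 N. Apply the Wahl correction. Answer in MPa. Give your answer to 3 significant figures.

Spring index C = D/d = 109.0/10.9 = 10.0000
K_W = (4C−1)/(4C−4) + 0.615/C = 39.000/36.000 + 0.0615 = 1.1448
τ₀ = 8FD/(πd³) = 8·3790·109.0/(π·10.9³) = 3.30488e+06/4068.5 = 812.32 MPa
τ_max = K·τ₀ = 1.1448 × 812.32 = 929.97 MPa

930 MPa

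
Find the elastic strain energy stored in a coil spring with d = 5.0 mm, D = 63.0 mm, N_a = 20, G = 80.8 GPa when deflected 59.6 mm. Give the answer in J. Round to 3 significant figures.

2.24 J

k = Gd⁴/(8D³N_a) = (80.8×10³)(5.0⁴)/(8·63.0³·20) = 1.2623 N/mm
U = ½kδ² = 0.5 × 1.2623 × 59.6² = 2241.9 N·mm = 2.2419 J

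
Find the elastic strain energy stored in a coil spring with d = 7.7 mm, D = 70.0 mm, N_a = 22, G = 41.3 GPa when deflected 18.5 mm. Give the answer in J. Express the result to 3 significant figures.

k = Gd⁴/(8D³N_a) = (41.3×10³)(7.7⁴)/(8·70.0³·22) = 2.405 N/mm
U = ½kδ² = 0.5 × 2.405 × 18.5² = 411.55 N·mm = 0.41155 J

0.412 J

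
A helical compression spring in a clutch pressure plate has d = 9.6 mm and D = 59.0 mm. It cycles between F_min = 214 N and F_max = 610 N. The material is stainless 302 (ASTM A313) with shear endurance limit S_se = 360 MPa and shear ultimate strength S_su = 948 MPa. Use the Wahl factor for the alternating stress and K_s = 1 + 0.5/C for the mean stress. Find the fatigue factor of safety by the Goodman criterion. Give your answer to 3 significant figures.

5.10

C = D/d = 59.0/9.6 = 6.1458; K_W = (4C−1)/(4C−4)+0.615/C = 1.2458; K_s = 1+0.5/C = 1.0814
F_a = (F_max−F_min)/2 = 198 N; F_m = (F_max+F_min)/2 = 412 N
τ_a = K_W·8F_aD/(πd³) = 1.2458 × 33.624 = 41.889 MPa
τ_m = K_s·8F_mD/(πd³) = 1.0814 × 69.964 = 75.656 MPa
Goodman: 1/n_f = τ_a/S_se + τ_m/S_su = 41.889/360 + 75.656/948 = 0.11636 + 0.07981 = 0.19616
n_f = 1/0.19616 = 5.098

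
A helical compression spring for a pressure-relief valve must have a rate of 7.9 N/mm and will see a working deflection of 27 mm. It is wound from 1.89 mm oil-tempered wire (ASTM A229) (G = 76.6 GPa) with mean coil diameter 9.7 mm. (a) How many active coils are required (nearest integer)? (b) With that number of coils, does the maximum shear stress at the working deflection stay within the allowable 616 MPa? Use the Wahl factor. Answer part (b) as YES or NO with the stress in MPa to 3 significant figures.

(a) 17 coils; (b) NO, τ_max = 1010 MPa

N_a = Gd⁴/(8D³k) = (76.6×10³)(1.89⁴)/(8·9.7³·7.9) = 16.95 → N_a = 17
Actual rate k = Gd⁴/(8D³·17) = 7.8745 N/mm
Working load F = kδ = 7.8745·27 = 212.61 N
C = 9.7/1.89 = 5.1323; K_W = (4C−1)/(4C−4)+0.615/C = 1.3013
τ_max = K_W·8FD/(πd³) = 1.3013·777.88 = 1012.3 MPa
τ_max > 616 MPa → exceeds allowable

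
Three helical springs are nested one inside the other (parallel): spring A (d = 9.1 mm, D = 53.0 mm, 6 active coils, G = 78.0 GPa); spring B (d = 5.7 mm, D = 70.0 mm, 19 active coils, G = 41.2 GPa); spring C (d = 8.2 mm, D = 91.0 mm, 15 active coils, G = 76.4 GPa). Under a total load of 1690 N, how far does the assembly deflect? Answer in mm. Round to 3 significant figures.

k_A = Gd⁴/(8D³N_a) = (78.0×10³)(9.1⁴)/(8·53.0³·6) = 74.85 N/mm
k_B = Gd⁴/(8D³N_a) = (41.2×10³)(5.7⁴)/(8·70.0³·19) = 0.83418 N/mm
k_C = Gd⁴/(8D³N_a) = (76.4×10³)(8.2⁴)/(8·91.0³·15) = 3.8198 N/mm
Parallel: k_eq = 74.85 + 0.83418 + 3.8198 = 79.504 N/mm
δ = F/k_eq = 1690/79.504 = 21.257 mm

21.3 mm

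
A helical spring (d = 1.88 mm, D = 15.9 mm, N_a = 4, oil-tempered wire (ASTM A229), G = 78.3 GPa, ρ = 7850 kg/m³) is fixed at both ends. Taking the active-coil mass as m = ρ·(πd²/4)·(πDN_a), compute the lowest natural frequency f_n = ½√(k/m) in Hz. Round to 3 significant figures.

k = Gd⁴/(8D³N_a) = (78.3×10³)(1.88⁴)/(8·15.9³·4) = 7.6042 N/mm = 7604.2 N/m
Wire length L = πDN_a = π·15.9·4 = 199.81 mm
m = ρ·(πd²/4)·L = 7850 × 2.7759×10⁻⁶ m² × 0.19981 m = 0.0043539 kg
f_n = ½√(k/m) = 0.5·√(7604.2/0.0043539) = 0.5·√(1.7465e+06) = 660.78 Hz

661 Hz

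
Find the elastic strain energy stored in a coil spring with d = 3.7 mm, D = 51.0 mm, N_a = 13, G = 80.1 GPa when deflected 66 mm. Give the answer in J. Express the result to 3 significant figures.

k = Gd⁴/(8D³N_a) = (80.1×10³)(3.7⁴)/(8·51.0³·13) = 1.0882 N/mm
U = ½kδ² = 0.5 × 1.0882 × 66² = 2370 N·mm = 2.37 J

2.37 J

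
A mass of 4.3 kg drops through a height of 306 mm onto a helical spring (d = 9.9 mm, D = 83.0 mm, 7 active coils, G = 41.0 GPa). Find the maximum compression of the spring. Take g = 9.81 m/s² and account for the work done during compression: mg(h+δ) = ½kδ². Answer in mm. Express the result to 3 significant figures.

49.4 mm

k = Gd⁴/(8D³N_a) = (41.0×10³)(9.9⁴)/(8·83.0³·7) = 12.3 N/mm
W = mg = 4.3 × 9.81 = 42.183 N
½kδ² − Wδ − Wh = 0 → δ = (W + √(W² + 2kWh))/k
δ = (42.183 + √(1779.4 + 317535))/12.3 = (42.183 + 565.08)/12.3 = 49.371 mm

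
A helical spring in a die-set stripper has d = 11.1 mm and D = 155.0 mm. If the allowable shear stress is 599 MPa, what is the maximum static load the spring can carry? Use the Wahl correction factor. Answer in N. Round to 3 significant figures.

C = D/d = 155.0/11.1 = 13.9640
K_W = (4C−1)/(4C−4) + 0.615/C = 54.856/51.856 + 0.0440 = 1.1019
τ_max = K·8FD/(πd³) → F_max = τ_allow·πd³/(8DK)
F_max = 599·π·11.1³/(8·155.0·1.1019) = 2.5736e+06/1366.3 = 1883.6 N

1880 N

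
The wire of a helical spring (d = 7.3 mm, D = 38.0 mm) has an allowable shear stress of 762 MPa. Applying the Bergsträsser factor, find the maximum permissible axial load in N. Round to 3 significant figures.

2390 N

C = D/d = 38.0/7.3 = 5.2055
K_B = (4C+2)/(4C−3) = 22.822/17.822 = 1.2806
τ_max = K·8FD/(πd³) → F_max = τ_allow·πd³/(8DK)
F_max = 762·π·7.3³/(8·38.0·1.2806) = 9.3127e+05/389.29 = 2392.2 N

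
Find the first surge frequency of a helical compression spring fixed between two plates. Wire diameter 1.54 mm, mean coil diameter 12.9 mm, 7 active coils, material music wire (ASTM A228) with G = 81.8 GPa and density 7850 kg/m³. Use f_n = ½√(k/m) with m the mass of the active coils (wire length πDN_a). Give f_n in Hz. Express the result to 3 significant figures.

480 Hz

k = Gd⁴/(8D³N_a) = (81.8×10³)(1.54⁴)/(8·12.9³·7) = 3.8272 N/mm = 3827.2 N/m
Wire length L = πDN_a = π·12.9·7 = 283.69 mm
m = ρ·(πd²/4)·L = 7850 × 1.8627×10⁻⁶ m² × 0.28369 m = 0.004148 kg
f_n = ½√(k/m) = 0.5·√(3827.2/0.004148) = 0.5·√(9.2266e+05) = 480.28 Hz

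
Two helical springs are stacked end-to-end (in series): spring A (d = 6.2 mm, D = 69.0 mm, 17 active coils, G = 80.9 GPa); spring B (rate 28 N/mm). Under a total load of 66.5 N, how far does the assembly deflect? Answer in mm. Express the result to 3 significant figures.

27.2 mm

k_A = Gd⁴/(8D³N_a) = (80.9×10³)(6.2⁴)/(8·69.0³·17) = 2.6756 N/mm
Series: 1/k_eq = 1/2.6756 + 1/28 = 0.40946; k_eq = 2.4423 N/mm
δ = F/k_eq = 66.5/2.4423 = 27.229 mm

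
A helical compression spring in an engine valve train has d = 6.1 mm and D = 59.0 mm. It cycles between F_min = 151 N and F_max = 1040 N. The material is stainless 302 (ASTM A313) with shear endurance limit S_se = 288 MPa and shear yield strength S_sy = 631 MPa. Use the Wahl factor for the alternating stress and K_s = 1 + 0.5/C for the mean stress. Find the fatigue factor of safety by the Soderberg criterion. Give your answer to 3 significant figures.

C = D/d = 59.0/6.1 = 9.6721; K_W = (4C−1)/(4C−4)+0.615/C = 1.1501; K_s = 1+0.5/C = 1.0517
F_a = (F_max−F_min)/2 = 444.5 N; F_m = (F_max+F_min)/2 = 595.5 N
τ_a = K_W·8F_aD/(πd³) = 1.1501 × 294.22 = 338.37 MPa
τ_m = K_s·8F_mD/(πd³) = 1.0517 × 394.17 = 414.55 MPa
Soderberg: 1/n_f = τ_a/S_se + τ_m/S_sy = 338.37/288 + 414.55/631 = 1.17491 + 0.65697 = 1.8319
n_f = 1/1.8319 = 0.5459

0.546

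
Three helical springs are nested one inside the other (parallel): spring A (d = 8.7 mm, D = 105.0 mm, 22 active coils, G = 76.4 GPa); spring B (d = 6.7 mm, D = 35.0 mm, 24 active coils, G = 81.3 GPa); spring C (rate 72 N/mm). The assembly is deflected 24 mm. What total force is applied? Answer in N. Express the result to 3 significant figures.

2260 N

k_A = Gd⁴/(8D³N_a) = (76.4×10³)(8.7⁴)/(8·105.0³·22) = 2.1483 N/mm
k_B = Gd⁴/(8D³N_a) = (81.3×10³)(6.7⁴)/(8·35.0³·24) = 19.901 N/mm
Parallel: k_eq = 2.1483 + 19.901 + 72 = 94.05 N/mm
F = k_eq·δ = 94.05·24 = 2257.2 N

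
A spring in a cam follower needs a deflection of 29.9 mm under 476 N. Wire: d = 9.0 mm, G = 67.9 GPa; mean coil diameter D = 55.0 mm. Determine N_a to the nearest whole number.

21

Required rate k = F/δ = 476/29.9 = 15.92 N/mm
N_a = Gd⁴/(8D³k) = (67.9×10³ × 9.0⁴)/(8 × 55.0³ × 15.92)
    = 4.45492e+08 / 2.11892e+07 = 21.02 → 21 coils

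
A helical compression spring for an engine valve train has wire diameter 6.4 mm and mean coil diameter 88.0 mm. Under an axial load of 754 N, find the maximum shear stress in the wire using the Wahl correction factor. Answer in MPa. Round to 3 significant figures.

711 MPa

Spring index C = D/d = 88.0/6.4 = 13.7500
K_W = (4C−1)/(4C−4) + 0.615/C = 54.000/51.000 + 0.0447 = 1.1036
τ₀ = 8FD/(πd³) = 8·754·88.0/(π·6.4³) = 530816/823.55 = 644.55 MPa
τ_max = K·τ₀ = 1.1036 × 644.55 = 711.29 MPa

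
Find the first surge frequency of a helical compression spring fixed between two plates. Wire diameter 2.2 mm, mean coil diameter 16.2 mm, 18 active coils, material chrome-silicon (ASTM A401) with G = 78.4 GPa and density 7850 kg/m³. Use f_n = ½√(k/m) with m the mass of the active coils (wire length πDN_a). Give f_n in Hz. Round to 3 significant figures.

166 Hz

k = Gd⁴/(8D³N_a) = (78.4×10³)(2.2⁴)/(8·16.2³·18) = 2.9998 N/mm = 2999.8 N/m
Wire length L = πDN_a = π·16.2·18 = 916.09 mm
m = ρ·(πd²/4)·L = 7850 × 3.8013×10⁻⁶ m² × 0.91609 m = 0.027336 kg
f_n = ½√(k/m) = 0.5·√(2999.8/0.027336) = 0.5·√(1.0974e+05) = 165.63 Hz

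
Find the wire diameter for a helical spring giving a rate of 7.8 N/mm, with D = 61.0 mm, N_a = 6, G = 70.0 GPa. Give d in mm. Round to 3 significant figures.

d = (8D³N_a·k / G)^(1/4) = (8·61.0³·6·7.8 / (70.0×10³))^0.25
  = (1214)^0.25 = 5.9028 mm

5.90 mm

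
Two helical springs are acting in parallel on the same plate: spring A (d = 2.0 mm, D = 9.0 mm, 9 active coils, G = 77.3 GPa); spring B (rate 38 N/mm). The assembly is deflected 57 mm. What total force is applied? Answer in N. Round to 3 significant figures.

k_A = Gd⁴/(8D³N_a) = (77.3×10³)(2.0⁴)/(8·9.0³·9) = 23.563 N/mm
Parallel: k_eq = 23.563 + 38 = 61.563 N/mm
F = k_eq·δ = 61.563·57 = 3509.1 N

3510 N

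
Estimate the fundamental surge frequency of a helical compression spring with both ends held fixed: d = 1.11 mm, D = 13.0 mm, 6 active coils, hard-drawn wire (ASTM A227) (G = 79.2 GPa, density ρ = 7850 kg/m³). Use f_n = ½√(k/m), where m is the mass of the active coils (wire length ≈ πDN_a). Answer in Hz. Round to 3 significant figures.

391 Hz

k = Gd⁴/(8D³N_a) = (79.2×10³)(1.11⁴)/(8·13.0³·6) = 1.1401 N/mm = 1140.1 N/m
Wire length L = πDN_a = π·13.0·6 = 245.04 mm
m = ρ·(πd²/4)·L = 7850 × 0.96769×10⁻⁶ m² × 0.24504 m = 0.0018614 kg
f_n = ½√(k/m) = 0.5·√(1140.1/0.0018614) = 0.5·√(6.1249e+05) = 391.31 Hz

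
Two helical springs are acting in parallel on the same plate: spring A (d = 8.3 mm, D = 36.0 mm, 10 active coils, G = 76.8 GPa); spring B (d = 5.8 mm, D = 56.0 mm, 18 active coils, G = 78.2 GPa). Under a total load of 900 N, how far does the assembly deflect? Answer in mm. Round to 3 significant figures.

k_A = Gd⁴/(8D³N_a) = (76.8×10³)(8.3⁴)/(8·36.0³·10) = 97.651 N/mm
k_B = Gd⁴/(8D³N_a) = (78.2×10³)(5.8⁴)/(8·56.0³·18) = 3.4994 N/mm
Parallel: k_eq = 97.651 + 3.4994 = 101.15 N/mm
δ = F/k_eq = 900/101.15 = 8.8977 mm

8.90 mm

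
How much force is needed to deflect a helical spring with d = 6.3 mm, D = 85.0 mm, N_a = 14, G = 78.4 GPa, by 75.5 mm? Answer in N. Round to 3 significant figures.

k = Gd⁴/(8D³N_a) = (78.4×10³)(6.3⁴)/(8·85.0³·14) = 1.7956 N/mm
F = k·δ = 1.7956 × 75.5 = 135.57 N

136 N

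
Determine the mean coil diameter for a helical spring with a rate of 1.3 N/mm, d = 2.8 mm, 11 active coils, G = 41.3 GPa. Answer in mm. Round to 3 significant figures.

28.1 mm

D = (Gd⁴/(8N_a·k))^(1/3) = (41.3×10³·2.8⁴/(8·11·1.3))^(1/3)
  = (22189.9)^(1/3) = 28.1008 mm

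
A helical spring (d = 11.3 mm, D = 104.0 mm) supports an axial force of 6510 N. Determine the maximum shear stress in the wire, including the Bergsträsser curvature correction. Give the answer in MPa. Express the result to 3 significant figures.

1370 MPa

Spring index C = D/d = 104.0/11.3 = 9.2035
K_B = (4C+2)/(4C−3) = 38.814/33.814 = 1.1479
τ₀ = 8FD/(πd³) = 8·6510·104.0/(π·11.3³) = 5.41632e+06/4533 = 1194.9 MPa
τ_max = K·τ₀ = 1.1479 × 1194.9 = 1371.5 MPa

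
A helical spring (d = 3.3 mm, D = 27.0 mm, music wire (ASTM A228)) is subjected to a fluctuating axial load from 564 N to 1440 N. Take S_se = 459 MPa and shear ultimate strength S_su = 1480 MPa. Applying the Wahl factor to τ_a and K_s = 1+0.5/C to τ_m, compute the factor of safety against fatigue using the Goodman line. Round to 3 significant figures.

C = D/d = 27.0/3.3 = 8.1818; K_W = (4C−1)/(4C−4)+0.615/C = 1.1796; K_s = 1+0.5/C = 1.0611
F_a = (F_max−F_min)/2 = 438 N; F_m = (F_max+F_min)/2 = 1002 N
τ_a = K_W·8F_aD/(πd³) = 1.1796 × 837.98 = 988.48 MPa
τ_m = K_s·8F_mD/(πd³) = 1.0611 × 1917 = 2034.2 MPa
Goodman: 1/n_f = τ_a/S_se + τ_m/S_su = 988.48/459 + 2034.2/1480 = 2.15356 + 1.37445 = 3.528
n_f = 1/3.528 = 0.2834

0.283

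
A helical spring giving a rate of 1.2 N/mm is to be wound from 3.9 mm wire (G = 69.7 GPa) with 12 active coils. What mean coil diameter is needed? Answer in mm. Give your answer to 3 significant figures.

D = (Gd⁴/(8N_a·k))^(1/3) = (69.7×10³·3.9⁴/(8·12·1.2))^(1/3)
  = (139971)^(1/3) = 51.9214 mm

51.9 mm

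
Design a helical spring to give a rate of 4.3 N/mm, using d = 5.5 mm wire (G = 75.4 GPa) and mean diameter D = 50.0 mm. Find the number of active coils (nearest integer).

16

N_a = Gd⁴/(8D³k) = (75.4×10³ × 5.5⁴)/(8 × 50.0³ × 4.3)
    = 6.89957e+07 / 4.3e+06 = 16.05 → 16 coils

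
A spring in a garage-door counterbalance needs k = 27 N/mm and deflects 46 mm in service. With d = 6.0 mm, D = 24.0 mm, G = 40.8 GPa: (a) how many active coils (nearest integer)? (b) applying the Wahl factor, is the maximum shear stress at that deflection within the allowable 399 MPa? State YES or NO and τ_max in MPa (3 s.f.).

N_a = Gd⁴/(8D³k) = (40.8×10³)(6.0⁴)/(8·24.0³·27) = 17.71 → N_a = 18
Actual rate k = Gd⁴/(8D³·18) = 26.562 N/mm
Working load F = kδ = 26.562·46 = 1221.9 N
C = 24.0/6.0 = 4.0000; K_W = (4C−1)/(4C−4)+0.615/C = 1.4038
τ_max = K_W·8FD/(πd³) = 1.4038·345.72 = 485.3 MPa
τ_max > 399 MPa → exceeds allowable

(a) 18 coils; (b) NO, τ_max = 485 MPa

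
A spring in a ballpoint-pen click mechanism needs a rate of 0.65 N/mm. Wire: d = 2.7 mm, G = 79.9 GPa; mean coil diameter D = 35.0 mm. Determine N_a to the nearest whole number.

N_a = Gd⁴/(8D³k) = (79.9×10³ × 2.7⁴)/(8 × 35.0³ × 0.65)
    = 4.24621e+06 / 222950 = 19.05 → 19 coils

19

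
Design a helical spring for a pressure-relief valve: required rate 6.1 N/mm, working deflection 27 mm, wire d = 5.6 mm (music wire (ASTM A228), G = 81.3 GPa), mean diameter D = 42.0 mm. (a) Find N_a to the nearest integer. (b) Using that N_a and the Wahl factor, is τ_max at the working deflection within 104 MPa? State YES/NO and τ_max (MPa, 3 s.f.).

N_a = Gd⁴/(8D³k) = (81.3×10³)(5.6⁴)/(8·42.0³·6.1) = 22.11 → N_a = 22
Actual rate k = Gd⁴/(8D³·22) = 6.1317 N/mm
Working load F = kδ = 6.1317·27 = 165.56 N
C = 42.0/5.6 = 7.5000; K_W = (4C−1)/(4C−4)+0.615/C = 1.1974
τ_max = K_W·8FD/(πd³) = 1.1974·100.83 = 120.73 MPa
τ_max > 104 MPa → exceeds allowable

(a) 22 coils; (b) NO, τ_max = 121 MPa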